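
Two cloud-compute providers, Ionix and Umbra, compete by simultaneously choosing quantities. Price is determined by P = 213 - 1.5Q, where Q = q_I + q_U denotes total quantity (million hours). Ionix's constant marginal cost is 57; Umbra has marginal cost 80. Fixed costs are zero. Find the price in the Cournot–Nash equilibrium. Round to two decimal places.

Ionix's profit: π_I = (213 - 1.5Q)q_I - (57q_I). Setting ∂π_I/∂q_I = 0: 156 - 3q_I - (3/2)(q_U) = 0.
Umbra's profit: π_U = (213 - 1.5Q)q_U - (80q_U). Setting ∂π_U/∂q_U = 0: 133 - 3q_U - (3/2)(q_I) = 0.
Rearranging gives the reaction functions q_I = (156 - (3/2)q_U)/3 and q_U = (133 - (3/2)q_I)/3.
Solving the pair: q_I = 358/9, q_U = 220/9.
Total output Q = 578/9, so price P = 213 - (3/2)·(578/9) = 350/3.

116.67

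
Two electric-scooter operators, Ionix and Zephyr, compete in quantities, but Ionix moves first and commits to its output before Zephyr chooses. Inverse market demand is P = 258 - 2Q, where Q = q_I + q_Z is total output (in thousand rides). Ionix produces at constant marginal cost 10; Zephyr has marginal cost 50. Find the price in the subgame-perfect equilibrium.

The follower Zephyr best-responds to any q_I: π_Z = (258 - 2Q)q_Z - 50q_Z.
Setting the follower's marginal profit to zero, 208 - 2q_I - 4q_Z = 0, i.e. q_Z = (208 - 2q_I)/4.
Ionix substitutes q_Z(q_I) into its own profit: π_I = q_I(258 - 2q_I - (208 - 2q_I)/2) - 10q_I = (154 - q_I)q_I - 10q_I.
Leader FOC: 144 - 2q_I = 0, so q_I = 72.
Then q_Z = (208 - 2·72)/4 = 16.
Total output Q = 88, so price P = 258 - 2·88 = 82.

82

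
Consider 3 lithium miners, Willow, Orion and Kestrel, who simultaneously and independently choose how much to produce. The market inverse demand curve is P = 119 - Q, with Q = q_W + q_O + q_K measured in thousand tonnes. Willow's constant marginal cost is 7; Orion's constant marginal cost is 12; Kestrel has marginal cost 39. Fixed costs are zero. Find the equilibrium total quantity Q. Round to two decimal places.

74.75

Willow's profit: π_W = (119 - Q)q_W - (7q_W). Setting ∂π_W/∂q_W = 0: 112 - 2q_W - (q_O + q_K) = 0.
Orion's first-order condition: 107 - 2q_O - (q_W + q_K) = 0.
Kestrel's profit: π_K = (119 - Q)q_K - (39q_K). Setting ∂π_K/∂q_K = 0: 80 - 2q_K - (q_W + q_O) = 0.
Summing all 3 equations gives 299 − 4Q = 0, hence Q = 299/4.
Back-substituting: q_W = (112 − 299/4) = 149/4, q_O = (107 − 299/4) = 129/4, q_K = (80 − 299/4) = 21/4.
Total output Q = 149/4 + 129/4 + 21/4 = 299/4.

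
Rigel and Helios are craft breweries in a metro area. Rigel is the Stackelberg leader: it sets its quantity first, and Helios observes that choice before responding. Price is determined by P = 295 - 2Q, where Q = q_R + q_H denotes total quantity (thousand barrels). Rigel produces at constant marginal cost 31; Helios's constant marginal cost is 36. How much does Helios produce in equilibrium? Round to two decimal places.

31.13

The follower Helios best-responds to any q_R: π_H = (295 - 2Q)q_H - 36q_H.
Follower FOC: 259 - 2q_R - 4q_H = 0, so q_H(q_R) = (259 - 2q_R)/4.
Rigel substitutes q_H(q_R) into its own profit: π_R = q_R(295 - 2q_R - (259 - 2q_R)/2) - 31q_R = (331/2 - q_R)q_R - 31q_R.
Maximising: ∂π_R/∂q_R = 269/2 - 2q_R = 0, giving q_R = 269/4.
Then q_H = (259 - 2·(269/4))/4 = 249/8.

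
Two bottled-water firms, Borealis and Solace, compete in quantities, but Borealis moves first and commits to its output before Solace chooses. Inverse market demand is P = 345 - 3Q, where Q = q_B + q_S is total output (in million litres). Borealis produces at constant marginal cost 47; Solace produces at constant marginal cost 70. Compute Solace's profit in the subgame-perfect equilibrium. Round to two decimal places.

Solve by backward induction. Given q_B, the follower Solace maximises π_S = (345 - 3q_B - 3q_S)q_S - 70q_S.
∂π_S/∂q_S = 275 - 3q_B - 6q_S = 0 gives the reaction function q_S = (275 - 3q_B)/6.
The leader anticipates this reaction. Substituting into P = 345 - 3Q gives P = 415/2 - (3/2)q_B, so π_B = (415/2 - (3/2)q_B)q_B - 47q_B.
Leader FOC: 321/2 - 3q_B = 0, so q_B = 107/2.
Then q_S = (275 - 3·(107/2))/6 = 229/12.
Price P = 345 - 3·(871/12) = 509/4.
Solace's profit: (509/4 - 70)·(229/12) = 1092.5208.

1092.52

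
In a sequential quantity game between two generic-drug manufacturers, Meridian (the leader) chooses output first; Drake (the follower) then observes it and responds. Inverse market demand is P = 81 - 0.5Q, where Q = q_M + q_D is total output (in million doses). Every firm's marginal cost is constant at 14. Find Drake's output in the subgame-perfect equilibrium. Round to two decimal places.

The follower Drake best-responds to any q_M: π_D = (81 - 0.5Q)q_D - 14q_D.
Setting the follower's marginal profit to zero, 67 - (1/2)q_M - q_D = 0, i.e. q_D = (67 - (1/2)q_M).
The leader anticipates this reaction. Substituting into P = 81 - 0.5Q gives P = 95/2 - (1/4)q_M, so π_M = (95/2 - (1/4)q_M)q_M - 14q_M.
Maximising: ∂π_M/∂q_M = 67/2 - (1/2)q_M = 0, giving q_M = 67.
Then q_D = (67 - (1/2)·67) = 67/2.

33.50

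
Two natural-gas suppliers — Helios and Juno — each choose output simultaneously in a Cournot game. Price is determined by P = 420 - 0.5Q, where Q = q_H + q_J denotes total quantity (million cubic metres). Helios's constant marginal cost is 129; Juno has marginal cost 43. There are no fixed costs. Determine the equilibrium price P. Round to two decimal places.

Helios's profit: π_H = (420 - 0.5Q)q_H - (129q_H). Setting ∂π_H/∂q_H = 0: 291 - q_H - (1/2)(q_J) = 0.
Juno's profit: π_J = (420 - 0.5Q)q_J - (43q_J). Setting ∂π_J/∂q_J = 0: 377 - q_J - (1/2)(q_H) = 0.
Rearranging gives the reaction functions q_H = (291 - (1/2)q_J) and q_J = (377 - (1/2)q_H).
Solving the pair: q_H = 410/3, q_J = 926/3.
Total output Q = 1336/3, so price P = 420 - (1/2)·(1336/3) = 592/3.

197.33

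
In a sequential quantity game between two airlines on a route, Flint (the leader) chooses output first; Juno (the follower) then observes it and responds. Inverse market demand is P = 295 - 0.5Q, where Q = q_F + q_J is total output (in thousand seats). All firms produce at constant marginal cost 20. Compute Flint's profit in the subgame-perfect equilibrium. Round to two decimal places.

18906.25

Solve by backward induction. Given q_F, the follower Juno maximises π_J = (295 - (1/2)q_F - (1/2)q_J)q_J - 20q_J.
Follower FOC: 275 - (1/2)q_F - q_J = 0, so q_J(q_F) = (275 - (1/2)q_F).
The leader anticipates this reaction. Substituting into P = 295 - 0.5Q gives P = 315/2 - (1/4)q_F, so π_F = (315/2 - (1/4)q_F)q_F - 20q_F.
Maximising: ∂π_F/∂q_F = 275/2 - (1/2)q_F = 0, giving q_F = 275.
Then q_J = (275 - (1/2)·275) = 275/2.
Price P = 295 - (1/2)·(825/2) = 355/4.
Flint's profit: (355/4 - 20)·275 = 18906.2500.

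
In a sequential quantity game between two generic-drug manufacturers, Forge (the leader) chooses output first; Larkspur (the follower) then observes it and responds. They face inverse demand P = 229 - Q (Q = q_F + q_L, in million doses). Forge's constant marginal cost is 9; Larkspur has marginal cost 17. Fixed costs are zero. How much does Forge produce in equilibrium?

114

Solve by backward induction. Given q_F, the follower Larkspur maximises π_L = (229 - q_F - q_L)q_L - 17q_L.
∂π_L/∂q_L = 212 - q_F - 2q_L = 0 gives the reaction function q_L = (212 - q_F)/2.
Forge substitutes q_L(q_F) into its own profit: π_F = q_F(229 - q_F - (212 - q_F)/2) - 9q_F = (123 - (1/2)q_F)q_F - 9q_F.
The leader's first-order condition 114 - q_F = 0 yields q_F = 114.
Then q_L = (212 - 114)/2 = 49.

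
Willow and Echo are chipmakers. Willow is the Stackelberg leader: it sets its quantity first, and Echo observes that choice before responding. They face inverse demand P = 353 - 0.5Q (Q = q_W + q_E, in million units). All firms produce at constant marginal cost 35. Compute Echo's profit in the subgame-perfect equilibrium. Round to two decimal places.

12640.50

Solve by backward induction. Given q_W, the follower Echo maximises π_E = (353 - (1/2)q_W - (1/2)q_E)q_E - 35q_E.
Setting the follower's marginal profit to zero, 318 - (1/2)q_W - q_E = 0, i.e. q_E = (318 - (1/2)q_W).
Willow substitutes q_E(q_W) into its own profit: π_W = q_W(353 - (1/2)q_W - (318 - (1/2)q_W)/2) - 35q_W = (194 - (1/4)q_W)q_W - 35q_W.
Leader FOC: 159 - (1/2)q_W = 0, so q_W = 318.
Then q_E = (318 - (1/2)·318) = 159.
Price P = 353 - (1/2)·477 = 229/2.
Echo's profit: (229/2 - 35)·159 = 12640.5000.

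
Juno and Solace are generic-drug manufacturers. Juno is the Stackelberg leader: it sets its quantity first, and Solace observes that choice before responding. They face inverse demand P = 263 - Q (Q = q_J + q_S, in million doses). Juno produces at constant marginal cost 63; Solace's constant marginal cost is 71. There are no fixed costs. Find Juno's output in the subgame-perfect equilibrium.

Solve by backward induction. Given q_J, the follower Solace maximises π_S = (263 - q_J - q_S)q_S - 71q_S.
Follower FOC: 192 - q_J - 2q_S = 0, so q_S(q_J) = (192 - q_J)/2.
Juno substitutes q_S(q_J) into its own profit: π_J = q_J(263 - q_J - (192 - q_J)/2) - 63q_J = (167 - (1/2)q_J)q_J - 63q_J.
Leader FOC: 104 - q_J = 0, so q_J = 104.
Then q_S = (192 - 104)/2 = 44.

104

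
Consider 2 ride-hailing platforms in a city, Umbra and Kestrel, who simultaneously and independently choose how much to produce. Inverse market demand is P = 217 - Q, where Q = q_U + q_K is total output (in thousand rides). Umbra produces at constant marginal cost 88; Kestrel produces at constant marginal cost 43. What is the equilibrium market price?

Umbra's profit: π_U = (217 - Q)q_U - (88q_U). Setting ∂π_U/∂q_U = 0: 129 - 2q_U - (q_K) = 0.
Kestrel's first-order condition: 174 - 2q_K - (q_U) = 0.
So q_U = (129 - q_K)/2 and q_K = (174 - q_U)/2.
Substituting one into the other gives q_U = 28 and q_K = 73.
Total output Q = 101, so price P = 217 - 101 = 116.

116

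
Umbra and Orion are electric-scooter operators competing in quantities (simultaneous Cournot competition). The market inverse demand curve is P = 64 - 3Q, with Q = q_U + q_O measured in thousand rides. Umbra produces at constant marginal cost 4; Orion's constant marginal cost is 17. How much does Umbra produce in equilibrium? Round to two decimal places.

Umbra's profit: π_U = (64 - 3Q)q_U - (4q_U). Setting ∂π_U/∂q_U = 0: 60 - 6q_U - 3(q_O) = 0.
Orion's profit: π_O = (64 - 3Q)q_O - (17q_O). Setting ∂π_O/∂q_O = 0: 47 - 6q_O - 3(q_U) = 0.
So q_U = (60 - 3q_O)/6 and q_O = (47 - 3q_U)/6.
Solving the pair: q_U = 73/9, q_O = 34/9.

8.11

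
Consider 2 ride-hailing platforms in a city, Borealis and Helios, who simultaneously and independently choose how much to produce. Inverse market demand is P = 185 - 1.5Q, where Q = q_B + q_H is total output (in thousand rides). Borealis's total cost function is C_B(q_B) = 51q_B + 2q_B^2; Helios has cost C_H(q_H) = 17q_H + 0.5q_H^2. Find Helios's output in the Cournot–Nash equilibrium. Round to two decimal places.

37.86

Borealis's profit: π_B = (185 - 1.5Q)q_B - (51q_B + 2q_B²). Setting ∂π_B/∂q_B = 0: 134 - 7q_B - (3/2)(q_H) = 0.
Helios's first-order condition: 168 - 4q_H - (3/2)(q_B) = 0.
So q_B = (134 - (3/2)q_H)/7 and q_H = (168 - (3/2)q_B)/4.
Solving the pair: q_B = 1136/103, q_H = 37.8641.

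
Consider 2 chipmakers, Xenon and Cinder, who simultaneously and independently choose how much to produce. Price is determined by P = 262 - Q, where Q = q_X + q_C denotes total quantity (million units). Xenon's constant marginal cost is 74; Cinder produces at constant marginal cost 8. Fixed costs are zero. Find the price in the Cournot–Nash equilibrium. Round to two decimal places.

114.67

Xenon's profit: π_X = (262 - Q)q_X - (74q_X). Setting ∂π_X/∂q_X = 0: 188 - 2q_X - (q_C) = 0.
Cinder's profit: π_C = (262 - Q)q_C - (8q_C). Setting ∂π_C/∂q_C = 0: 254 - 2q_C - (q_X) = 0.
So q_X = (188 - q_C)/2 and q_C = (254 - q_X)/2.
Substituting one into the other gives q_X = 122/3 and q_C = 320/3.
Total output Q = 442/3, so price P = 262 - 442/3 = 344/3.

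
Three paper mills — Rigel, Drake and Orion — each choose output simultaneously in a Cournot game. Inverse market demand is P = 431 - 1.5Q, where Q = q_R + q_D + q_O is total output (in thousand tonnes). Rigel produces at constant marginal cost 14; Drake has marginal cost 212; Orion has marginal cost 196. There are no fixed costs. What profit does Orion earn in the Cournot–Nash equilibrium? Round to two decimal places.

Rigel's profit: π_R = (431 - 1.5Q)q_R - (14q_R). Setting ∂π_R/∂q_R = 0: 417 - 3q_R - (3/2)(q_D + q_O) = 0.
Drake's first-order condition: 219 - 3q_D - (3/2)(q_R + q_O) = 0.
Orion's profit: π_O = (431 - 1.5Q)q_O - (196q_O). Setting ∂π_O/∂q_O = 0: 235 - 3q_O - (3/2)(q_R + q_D) = 0.
Summing all 3 equations gives 871 − 6Q = 0, hence Q = 871/6.
Back-substituting: q_R = (417 − 871/4)/(3/2) = 797/6, q_D = (219 − 871/4)/(3/2) = 5/6, q_O = (235 − 871/4)/(3/2) = 23/2.
Price P = 431 - (3/2)·(871/6) = 853/4.
Orion's profit: (853/4 - 196)·(23/2) = 1587/8.

198.38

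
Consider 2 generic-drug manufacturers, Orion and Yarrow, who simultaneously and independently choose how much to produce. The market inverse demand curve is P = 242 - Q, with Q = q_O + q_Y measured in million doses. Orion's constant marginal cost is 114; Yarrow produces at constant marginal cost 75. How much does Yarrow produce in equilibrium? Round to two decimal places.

68.67

Orion's profit: π_O = (242 - Q)q_O - (114q_O). Setting ∂π_O/∂q_O = 0: 128 - 2q_O - (q_Y) = 0.
Yarrow's first-order condition: 167 - 2q_Y - (q_O) = 0.
Best responses: q_O = (128 - q_Y)/2, q_Y = (167 - q_O)/2.
Substituting one into the other gives q_O = 89/3 and q_Y = 206/3.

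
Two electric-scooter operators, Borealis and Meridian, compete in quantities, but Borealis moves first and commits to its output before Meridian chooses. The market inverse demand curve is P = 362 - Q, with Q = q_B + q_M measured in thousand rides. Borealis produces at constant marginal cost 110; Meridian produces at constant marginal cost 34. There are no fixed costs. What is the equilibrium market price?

154

Solve by backward induction. Given q_B, the follower Meridian maximises π_M = (362 - q_B - q_M)q_M - 34q_M.
Setting the follower's marginal profit to zero, 328 - q_B - 2q_M = 0, i.e. q_M = (328 - q_B)/2.
Borealis substitutes q_M(q_B) into its own profit: π_B = q_B(362 - q_B - (328 - q_B)/2) - 110q_B = (198 - (1/2)q_B)q_B - 110q_B.
Maximising: ∂π_B/∂q_B = 88 - q_B = 0, giving q_B = 88.
Then q_M = (328 - 88)/2 = 120.
Total output Q = 208, so price P = 362 - 208 = 154.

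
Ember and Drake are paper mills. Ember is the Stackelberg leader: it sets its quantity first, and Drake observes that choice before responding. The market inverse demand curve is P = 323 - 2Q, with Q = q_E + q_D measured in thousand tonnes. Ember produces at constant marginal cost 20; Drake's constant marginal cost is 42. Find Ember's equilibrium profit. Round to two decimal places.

Solve by backward induction. Given q_E, the follower Drake maximises π_D = (323 - 2q_E - 2q_D)q_D - 42q_D.
Follower FOC: 281 - 2q_E - 4q_D = 0, so q_D(q_E) = (281 - 2q_E)/4.
The leader anticipates this reaction. Substituting into P = 323 - 2Q gives P = 365/2 - q_E, so π_E = (365/2 - q_E)q_E - 20q_E.
The leader's first-order condition 325/2 - 2q_E = 0 yields q_E = 325/4.
Then q_D = (281 - 2·(325/4))/4 = 237/8.
Price P = 323 - 2·(887/8) = 405/4.
Ember's profit: (405/4 - 20)·(325/4) = 6601.5625.

6601.56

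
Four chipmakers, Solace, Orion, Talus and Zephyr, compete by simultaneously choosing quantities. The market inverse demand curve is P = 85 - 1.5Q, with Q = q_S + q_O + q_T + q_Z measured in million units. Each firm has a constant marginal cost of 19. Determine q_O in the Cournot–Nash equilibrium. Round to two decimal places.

A representative firm's profit is π_i = q_i(85 - 1.5Q) - 19q_i.
First-order condition (treating rivals' output as given): 66 - 3q_i - (3/2)·Σ_{j≠i} q_j = 0.
With identical firms every q_j equals q_i, so Σ_{j≠i} q_j = 3q_i and 66 = (15/2)q_i, giving q_i = 44/5.

8.80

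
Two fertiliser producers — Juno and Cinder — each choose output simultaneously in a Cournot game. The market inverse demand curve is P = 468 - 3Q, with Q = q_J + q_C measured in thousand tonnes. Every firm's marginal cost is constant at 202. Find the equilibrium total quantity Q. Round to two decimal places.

A representative firm's profit is π_i = q_i(468 - 3Q) - 202q_i.
First-order condition (treating rivals' output as given): 266 - 6q_i - 3q_j = 0.
By symmetry each firm produces the same amount; substituting q_j = q_i yields q_i = 266/9.
Total output Q = 266/9 + 266/9 = 532/9.

59.11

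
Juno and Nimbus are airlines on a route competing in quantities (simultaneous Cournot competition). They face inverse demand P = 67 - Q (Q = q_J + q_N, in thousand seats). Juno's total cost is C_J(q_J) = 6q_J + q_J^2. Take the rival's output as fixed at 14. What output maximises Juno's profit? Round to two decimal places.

With the rival's output fixed at 14, Juno's profit is π_J = (67 - 14 - q_J)q_J - (6q_J + q_J²) = (53 - q_J)q_J - (6q_J + q_J²).
∂π_J/∂q_J = 47 - 4q_J = 0, so q_J = 47/4.

11.75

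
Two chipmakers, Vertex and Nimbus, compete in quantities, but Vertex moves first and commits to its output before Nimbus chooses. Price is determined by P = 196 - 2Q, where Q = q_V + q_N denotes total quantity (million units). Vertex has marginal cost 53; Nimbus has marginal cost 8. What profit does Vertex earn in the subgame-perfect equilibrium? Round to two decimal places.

The follower Nimbus best-responds to any q_V: π_N = (196 - 2Q)q_N - 8q_N.
Setting the follower's marginal profit to zero, 188 - 2q_V - 4q_N = 0, i.e. q_N = (188 - 2q_V)/4.
The leader anticipates this reaction. Substituting into P = 196 - 2Q gives P = 102 - q_V, so π_V = (102 - q_V)q_V - 53q_V.
Maximising: ∂π_V/∂q_V = 49 - 2q_V = 0, giving q_V = 49/2.
Then q_N = (188 - 2·(49/2))/4 = 139/4.
Price P = 196 - 2·(237/4) = 155/2.
Vertex's profit: (155/2 - 53)·(49/2) = 600.2500.

600.25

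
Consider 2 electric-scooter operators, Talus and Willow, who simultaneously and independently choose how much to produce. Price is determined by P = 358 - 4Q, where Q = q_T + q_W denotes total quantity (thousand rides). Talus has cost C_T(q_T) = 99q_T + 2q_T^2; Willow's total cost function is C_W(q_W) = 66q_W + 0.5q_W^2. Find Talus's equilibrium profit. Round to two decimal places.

Talus's profit: π_T = (358 - 4Q)q_T - (99q_T + 2q_T²). Setting ∂π_T/∂q_T = 0: 259 - 12q_T - 4(q_W) = 0.
Willow's profit: π_W = (358 - 4Q)q_W - (66q_W + (1/2)q_W²). Setting ∂π_W/∂q_W = 0: 292 - 9q_W - 4(q_T) = 0.
So q_T = (259 - 4q_W)/12 and q_W = (292 - 4q_T)/9.
Substituting one into the other gives q_T = 1163/92 and q_W = 617/23.
Price P = 358 - 4·39.4674 = 200.1304.
Talus's profit: 200.1304·(1163/92) - 99·(1163/92) - 2(1163/92)² = 958.8155.

958.82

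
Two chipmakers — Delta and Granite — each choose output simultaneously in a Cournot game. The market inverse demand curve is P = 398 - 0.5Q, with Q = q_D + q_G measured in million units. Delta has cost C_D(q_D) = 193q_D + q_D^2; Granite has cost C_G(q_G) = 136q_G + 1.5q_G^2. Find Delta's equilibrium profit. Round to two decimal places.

5157.67

Delta's profit: π_D = (398 - 0.5Q)q_D - (193q_D + q_D²). Setting ∂π_D/∂q_D = 0: 205 - 3q_D - (1/2)(q_G) = 0.
Granite's profit: π_G = (398 - 0.5Q)q_G - (136q_G + (3/2)q_G²). Setting ∂π_G/∂q_G = 0: 262 - 4q_G - (1/2)(q_D) = 0.
Rearranging gives the reaction functions q_D = (205 - (1/2)q_G)/3 and q_G = (262 - (1/2)q_D)/4.
Solving the pair: q_D = 58.6383, q_G = 58.1702.
Price P = 398 - (1/2)·116.8085 = 339.5957.
Delta's profit: 339.5957·58.6383 - 193·58.6383 - 58.6383² = 5157.6750.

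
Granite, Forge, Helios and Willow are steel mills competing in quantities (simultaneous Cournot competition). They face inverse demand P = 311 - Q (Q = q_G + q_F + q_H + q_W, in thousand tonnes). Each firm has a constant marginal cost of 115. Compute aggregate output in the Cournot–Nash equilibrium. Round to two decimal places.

156.80

A representative firm's profit is π_i = q_i(311 - Q) - 115q_i.
Setting ∂π_i/∂q_i = 0 with rivals' quantities fixed: 196 - 2q_i - Σ_{j≠i} q_j = 0.
With identical firms every q_j equals q_i, so Σ_{j≠i} q_j = 3q_i and 196 = 5q_i, giving q_i = 196/5.
Total output Q = 196/5 + 196/5 + 196/5 + 196/5 = 784/5.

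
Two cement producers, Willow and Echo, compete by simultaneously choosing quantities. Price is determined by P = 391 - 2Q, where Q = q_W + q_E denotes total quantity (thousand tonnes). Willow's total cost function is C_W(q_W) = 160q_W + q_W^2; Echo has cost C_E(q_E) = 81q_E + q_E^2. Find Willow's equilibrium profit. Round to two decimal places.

1719.01

Willow's profit: π_W = (391 - 2Q)q_W - (160q_W + q_W²). Setting ∂π_W/∂q_W = 0: 231 - 6q_W - 2(q_E) = 0.
Echo's profit: π_E = (391 - 2Q)q_E - (81q_E + q_E²). Setting ∂π_E/∂q_E = 0: 310 - 6q_E - 2(q_W) = 0.
So q_W = (231 - 2q_E)/6 and q_E = (310 - 2q_W)/6.
Substituting one into the other gives q_W = 383/16 and q_E = 699/16.
Price P = 391 - 2·(541/8) = 1023/4.
Willow's profit: (1023/4)·(383/16) - 160·(383/16) - (383/16)² = 1719.0117.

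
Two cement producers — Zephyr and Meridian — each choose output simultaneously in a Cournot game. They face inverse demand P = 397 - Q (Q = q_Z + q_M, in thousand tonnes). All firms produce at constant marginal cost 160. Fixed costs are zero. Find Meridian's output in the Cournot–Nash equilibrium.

Each firm earns π_i = (397 - Q)q_i - 160q_i.
Setting ∂π_i/∂q_i = 0 with rivals' quantities fixed: 237 - 2q_i - q_j = 0.
By symmetry each firm produces the same amount; substituting q_j = q_i yields q_i = 237/3 = 79.

79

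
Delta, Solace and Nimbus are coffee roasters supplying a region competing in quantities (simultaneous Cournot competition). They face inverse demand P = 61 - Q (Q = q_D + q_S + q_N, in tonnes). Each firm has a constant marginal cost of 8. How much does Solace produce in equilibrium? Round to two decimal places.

13.25

A representative firm's profit is π_i = q_i(61 - Q) - 8q_i.
Setting ∂π_i/∂q_i = 0 with rivals' quantities fixed: 53 - 2q_i - Σ_{j≠i} q_j = 0.
By symmetry each firm produces the same amount; substituting Σ_{j≠i} q_j = 2q_i yields q_i = 53/4.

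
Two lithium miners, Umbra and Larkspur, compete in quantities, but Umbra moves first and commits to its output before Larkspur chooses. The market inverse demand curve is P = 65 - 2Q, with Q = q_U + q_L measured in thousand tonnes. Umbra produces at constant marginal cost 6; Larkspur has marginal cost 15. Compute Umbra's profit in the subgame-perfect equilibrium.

289

The follower Larkspur best-responds to any q_U: π_L = (65 - 2Q)q_L - 15q_L.
Follower FOC: 50 - 2q_U - 4q_L = 0, so q_L(q_U) = (50 - 2q_U)/4.
The leader anticipates this reaction. Substituting into P = 65 - 2Q gives P = 40 - q_U, so π_U = (40 - q_U)q_U - 6q_U.
Leader FOC: 34 - 2q_U = 0, so q_U = 17.
Then q_L = (50 - 2·17)/4 = 4.
Price P = 65 - 2·21 = 23.
Umbra's profit: (23 - 6)·17 = 289.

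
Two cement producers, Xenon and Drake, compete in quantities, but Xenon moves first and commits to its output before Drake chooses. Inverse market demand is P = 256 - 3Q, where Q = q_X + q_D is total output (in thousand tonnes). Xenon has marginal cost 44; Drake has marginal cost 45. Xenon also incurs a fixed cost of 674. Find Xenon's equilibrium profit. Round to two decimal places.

The follower Drake best-responds to any q_X: π_D = (256 - 3Q)q_D - 45q_D.
∂π_D/∂q_D = 211 - 3q_X - 6q_D = 0 gives the reaction function q_D = (211 - 3q_X)/6.
Xenon substitutes q_D(q_X) into its own profit: π_X = q_X(256 - 3q_X - (211 - 3q_X)/2) - 44q_X = (301/2 - (3/2)q_X)q_X - 44q_X.
The leader's first-order condition 213/2 - 3q_X = 0 yields q_X = 71/2.
Then q_D = (211 - 3·(71/2))/6 = 209/12.
Price P = 256 - 3·(635/12) = 389/4.
Xenon's profit: (389/4 - 44)·(71/2) - 674 = 1216.3750.

1216.38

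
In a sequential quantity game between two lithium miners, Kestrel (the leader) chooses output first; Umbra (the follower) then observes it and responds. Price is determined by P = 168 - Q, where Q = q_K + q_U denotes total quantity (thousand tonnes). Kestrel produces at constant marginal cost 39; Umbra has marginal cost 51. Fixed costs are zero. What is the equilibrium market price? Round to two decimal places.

74.25

The follower Umbra best-responds to any q_K: π_U = (168 - Q)q_U - 51q_U.
Setting the follower's marginal profit to zero, 117 - q_K - 2q_U = 0, i.e. q_U = (117 - q_K)/2.
The leader anticipates this reaction. Substituting into P = 168 - Q gives P = 219/2 - (1/2)q_K, so π_K = (219/2 - (1/2)q_K)q_K - 39q_K.
Leader FOC: 141/2 - q_K = 0, so q_K = 141/2.
Then q_U = (117 - 141/2)/2 = 93/4.
Total output Q = 375/4, so price P = 168 - 375/4 = 297/4.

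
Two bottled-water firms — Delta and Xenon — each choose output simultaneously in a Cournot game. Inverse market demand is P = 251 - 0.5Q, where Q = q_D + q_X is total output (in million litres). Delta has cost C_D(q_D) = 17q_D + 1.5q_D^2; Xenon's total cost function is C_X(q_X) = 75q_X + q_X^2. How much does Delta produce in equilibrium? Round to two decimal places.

Delta's profit: π_D = (251 - 0.5Q)q_D - (17q_D + (3/2)q_D²). Setting ∂π_D/∂q_D = 0: 234 - 4q_D - (1/2)(q_X) = 0.
Xenon's profit: π_X = (251 - 0.5Q)q_X - (75q_X + q_X²). Setting ∂π_X/∂q_X = 0: 176 - 3q_X - (1/2)(q_D) = 0.
Rearranging gives the reaction functions q_D = (234 - (1/2)q_X)/4 and q_X = (176 - (1/2)q_D)/3.
Solving the pair: q_D = 52.2553, q_X = 49.9574.

52.26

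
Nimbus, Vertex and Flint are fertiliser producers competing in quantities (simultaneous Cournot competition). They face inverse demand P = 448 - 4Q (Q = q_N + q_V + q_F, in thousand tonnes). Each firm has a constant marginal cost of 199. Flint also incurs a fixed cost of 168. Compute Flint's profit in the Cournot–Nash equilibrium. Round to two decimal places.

Each firm earns π_i = (448 - 4Q)q_i - 199q_i.
Setting ∂π_i/∂q_i = 0 with rivals' quantities fixed: 249 - 8q_i - 4·Σ_{j≠i} q_j = 0.
With identical firms every q_j equals q_i, so Σ_{j≠i} q_j = 2q_i and 249 = 16q_i, giving q_i = 249/16.
Price P = 448 - 4·(747/16) = 1045/4.
Flint's profit: (1045/4 - 199)·(249/16) - 168 = 800.7656.

800.77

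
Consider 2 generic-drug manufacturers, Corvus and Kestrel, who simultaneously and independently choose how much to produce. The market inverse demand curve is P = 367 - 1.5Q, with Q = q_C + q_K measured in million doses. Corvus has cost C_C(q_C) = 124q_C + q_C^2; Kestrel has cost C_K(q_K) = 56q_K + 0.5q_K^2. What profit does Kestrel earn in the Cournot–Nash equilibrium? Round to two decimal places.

8996.88

Corvus's profit: π_C = (367 - 1.5Q)q_C - (124q_C + q_C²). Setting ∂π_C/∂q_C = 0: 243 - 5q_C - (3/2)(q_K) = 0.
Kestrel's profit: π_K = (367 - 1.5Q)q_K - (56q_K + (1/2)q_K²). Setting ∂π_K/∂q_K = 0: 311 - 4q_K - (3/2)(q_C) = 0.
Rearranging gives the reaction functions q_C = (243 - (3/2)q_K)/5 and q_K = (311 - (3/2)q_C)/4.
Substituting one into the other gives q_C = 28.4789 and q_K = 67.0704.
Price P = 367 - (3/2)·95.5493 = 223.6761.
Kestrel's profit: 223.6761·67.0704 - 56·67.0704 - (1/2)·67.0704² = 8996.8832.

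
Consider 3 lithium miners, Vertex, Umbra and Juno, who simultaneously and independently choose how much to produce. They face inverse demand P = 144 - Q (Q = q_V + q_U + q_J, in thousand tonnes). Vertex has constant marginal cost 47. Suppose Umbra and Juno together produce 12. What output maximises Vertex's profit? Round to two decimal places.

With rivals' combined output fixed at 12, Vertex's profit is π_V = (144 - 12 - q_V)q_V - (47q_V) = (132 - q_V)q_V - (47q_V).
∂π_V/∂q_V = 85 - 2q_V = 0, so q_V = 85/2.

42.50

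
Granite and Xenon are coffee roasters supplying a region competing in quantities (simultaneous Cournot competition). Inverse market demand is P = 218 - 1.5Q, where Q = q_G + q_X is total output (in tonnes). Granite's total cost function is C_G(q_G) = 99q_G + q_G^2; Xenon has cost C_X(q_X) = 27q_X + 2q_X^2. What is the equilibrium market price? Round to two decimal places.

Granite's profit: π_G = (218 - 1.5Q)q_G - (99q_G + q_G²). Setting ∂π_G/∂q_G = 0: 119 - 5q_G - (3/2)(q_X) = 0.
Xenon's profit: π_X = (218 - 1.5Q)q_X - (27q_X + 2q_X²). Setting ∂π_X/∂q_X = 0: 191 - 7q_X - (3/2)(q_G) = 0.
So q_G = (119 - (3/2)q_X)/5 and q_X = (191 - (3/2)q_G)/7.
Solving the pair: q_G = 16.6870, q_X = 23.7099.
Total output Q = 40.3969, so price P = 218 - (3/2)·40.3969 = 157.4046.

157.40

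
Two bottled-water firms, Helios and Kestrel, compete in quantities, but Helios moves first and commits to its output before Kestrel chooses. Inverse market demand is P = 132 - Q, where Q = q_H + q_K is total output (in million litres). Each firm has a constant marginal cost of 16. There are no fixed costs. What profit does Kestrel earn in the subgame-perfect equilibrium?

841

Solve by backward induction. Given q_H, the follower Kestrel maximises π_K = (132 - q_H - q_K)q_K - 16q_K.
Follower FOC: 116 - q_H - 2q_K = 0, so q_K(q_H) = (116 - q_H)/2.
The leader anticipates this reaction. Substituting into P = 132 - Q gives P = 74 - (1/2)q_H, so π_H = (74 - (1/2)q_H)q_H - 16q_H.
Maximising: ∂π_H/∂q_H = 58 - q_H = 0, giving q_H = 58.
Then q_K = (116 - 58)/2 = 29.
Price P = 132 - 87 = 45.
Kestrel's profit: (45 - 16)·29 = 841.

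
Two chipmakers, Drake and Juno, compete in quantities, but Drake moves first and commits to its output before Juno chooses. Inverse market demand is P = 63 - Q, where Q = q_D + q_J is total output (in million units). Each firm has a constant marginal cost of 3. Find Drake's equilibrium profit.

450

Solve by backward induction. Given q_D, the follower Juno maximises π_J = (63 - q_D - q_J)q_J - 3q_J.
Follower FOC: 60 - q_D - 2q_J = 0, so q_J(q_D) = (60 - q_D)/2.
Drake substitutes q_J(q_D) into its own profit: π_D = q_D(63 - q_D - (60 - q_D)/2) - 3q_D = (33 - (1/2)q_D)q_D - 3q_D.
Leader FOC: 30 - q_D = 0, so q_D = 30.
Then q_J = (60 - 30)/2 = 15.
Price P = 63 - 45 = 18.
Drake's profit: (18 - 3)·30 = 450.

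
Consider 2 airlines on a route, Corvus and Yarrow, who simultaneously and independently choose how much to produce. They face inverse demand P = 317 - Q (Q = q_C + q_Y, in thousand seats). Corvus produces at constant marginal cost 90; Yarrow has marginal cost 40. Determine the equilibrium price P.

149

Corvus's profit: π_C = (317 - Q)q_C - (90q_C). Setting ∂π_C/∂q_C = 0: 227 - 2q_C - (q_Y) = 0.
Yarrow's profit: π_Y = (317 - Q)q_Y - (40q_Y). Setting ∂π_Y/∂q_Y = 0: 277 - 2q_Y - (q_C) = 0.
Rearranging gives the reaction functions q_C = (227 - q_Y)/2 and q_Y = (277 - q_C)/2.
Substituting one into the other gives q_C = 59 and q_Y = 109.
Total output Q = 168, so price P = 317 - 168 = 149.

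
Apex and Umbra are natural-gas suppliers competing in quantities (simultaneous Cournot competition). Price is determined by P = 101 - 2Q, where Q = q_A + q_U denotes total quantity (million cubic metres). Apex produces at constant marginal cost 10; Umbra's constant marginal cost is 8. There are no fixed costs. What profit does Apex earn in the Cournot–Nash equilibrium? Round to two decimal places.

Apex's profit: π_A = (101 - 2Q)q_A - (10q_A). Setting ∂π_A/∂q_A = 0: 91 - 4q_A - 2(q_U) = 0.
Umbra's first-order condition: 93 - 4q_U - 2(q_A) = 0.
Best responses: q_A = (91 - 2q_U)/4, q_U = (93 - 2q_A)/4.
Substituting one into the other gives q_A = 89/6 and q_U = 95/6.
Price P = 101 - 2·(92/3) = 119/3.
Apex's profit: (119/3 - 10)·(89/6) = 440.0556.

440.06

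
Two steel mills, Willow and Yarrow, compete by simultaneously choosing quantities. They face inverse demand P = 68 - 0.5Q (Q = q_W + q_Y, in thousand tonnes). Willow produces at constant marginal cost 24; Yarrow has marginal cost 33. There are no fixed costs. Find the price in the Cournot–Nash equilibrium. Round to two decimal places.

Willow's profit: π_W = (68 - 0.5Q)q_W - (24q_W). Setting ∂π_W/∂q_W = 0: 44 - q_W - (1/2)(q_Y) = 0.
Yarrow's profit: π_Y = (68 - 0.5Q)q_Y - (33q_Y). Setting ∂π_Y/∂q_Y = 0: 35 - q_Y - (1/2)(q_W) = 0.
Rearranging gives the reaction functions q_W = (44 - (1/2)q_Y) and q_Y = (35 - (1/2)q_W).
Substituting one into the other gives q_W = 106/3 and q_Y = 52/3.
Total output Q = 158/3, so price P = 68 - (1/2)·(158/3) = 125/3.

41.67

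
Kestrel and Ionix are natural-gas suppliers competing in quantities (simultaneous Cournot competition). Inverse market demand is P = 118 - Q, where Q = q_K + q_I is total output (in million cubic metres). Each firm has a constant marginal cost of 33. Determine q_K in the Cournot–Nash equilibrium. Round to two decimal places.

Each firm earns π_i = (118 - Q)q_i - 33q_i.
Setting ∂π_i/∂q_i = 0 with rivals' quantities fixed: 85 - 2q_i - q_j = 0.
By symmetry each firm produces the same amount; substituting q_j = q_i yields q_i = 85/3.

28.33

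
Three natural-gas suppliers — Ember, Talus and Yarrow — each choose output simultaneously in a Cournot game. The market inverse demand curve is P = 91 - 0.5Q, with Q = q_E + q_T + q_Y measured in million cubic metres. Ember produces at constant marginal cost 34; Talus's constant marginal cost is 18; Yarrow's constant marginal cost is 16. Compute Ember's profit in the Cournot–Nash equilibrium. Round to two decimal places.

Ember's profit: π_E = (91 - 0.5Q)q_E - (34q_E). Setting ∂π_E/∂q_E = 0: 57 - q_E - (1/2)(q_T + q_Y) = 0.
Talus's profit: π_T = (91 - 0.5Q)q_T - (18q_T). Setting ∂π_T/∂q_T = 0: 73 - q_T - (1/2)(q_E + q_Y) = 0.
Yarrow's profit: π_Y = (91 - 0.5Q)q_Y - (16q_Y). Setting ∂π_Y/∂q_Y = 0: 75 - q_Y - (1/2)(q_E + q_T) = 0.
Adding the 3 first-order conditions: 205 − 2Q = 0, so Q = 205/2.
Back-substituting: q_E = (57 − 205/4)/(1/2) = 23/2, q_T = (73 − 205/4)/(1/2) = 87/2, q_Y = (75 − 205/4)/(1/2) = 95/2.
Price P = 91 - (1/2)·(205/2) = 159/4.
Ember's profit: (159/4 - 34)·(23/2) = 529/8.

66.13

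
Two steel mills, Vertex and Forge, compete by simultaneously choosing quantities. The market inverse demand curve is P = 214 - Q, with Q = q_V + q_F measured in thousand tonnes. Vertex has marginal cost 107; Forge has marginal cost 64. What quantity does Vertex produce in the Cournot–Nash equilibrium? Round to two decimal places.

Vertex's profit: π_V = (214 - Q)q_V - (107q_V). Setting ∂π_V/∂q_V = 0: 107 - 2q_V - (q_F) = 0.
Forge's profit: π_F = (214 - Q)q_F - (64q_F). Setting ∂π_F/∂q_F = 0: 150 - 2q_F - (q_V) = 0.
Best responses: q_V = (107 - q_F)/2, q_F = (150 - q_V)/2.
Substituting one into the other gives q_V = 64/3 and q_F = 193/3.

21.33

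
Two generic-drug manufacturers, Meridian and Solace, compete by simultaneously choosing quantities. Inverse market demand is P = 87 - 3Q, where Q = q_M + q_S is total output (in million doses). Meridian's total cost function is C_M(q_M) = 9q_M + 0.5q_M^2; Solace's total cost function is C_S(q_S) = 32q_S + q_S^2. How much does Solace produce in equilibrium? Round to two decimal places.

Meridian's profit: π_M = (87 - 3Q)q_M - (9q_M + (1/2)q_M²). Setting ∂π_M/∂q_M = 0: 78 - 7q_M - 3(q_S) = 0.
Solace's first-order condition: 55 - 8q_S - 3(q_M) = 0.
Rearranging gives the reaction functions q_M = (78 - 3q_S)/7 and q_S = (55 - 3q_M)/8.
Substituting one into the other gives q_M = 459/47 and q_S = 151/47.

3.21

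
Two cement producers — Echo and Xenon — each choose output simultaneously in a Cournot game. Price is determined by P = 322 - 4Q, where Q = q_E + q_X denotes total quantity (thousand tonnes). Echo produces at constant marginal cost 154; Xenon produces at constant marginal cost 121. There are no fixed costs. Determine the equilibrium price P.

Echo's profit: π_E = (322 - 4Q)q_E - (154q_E). Setting ∂π_E/∂q_E = 0: 168 - 8q_E - 4(q_X) = 0.
Xenon's profit: π_X = (322 - 4Q)q_X - (121q_X). Setting ∂π_X/∂q_X = 0: 201 - 8q_X - 4(q_E) = 0.
Rearranging gives the reaction functions q_E = (168 - 4q_X)/8 and q_X = (201 - 4q_E)/8.
Solving the pair: q_E = 45/4, q_X = 39/2.
Total output Q = 123/4, so price P = 322 - 4·(123/4) = 199.

199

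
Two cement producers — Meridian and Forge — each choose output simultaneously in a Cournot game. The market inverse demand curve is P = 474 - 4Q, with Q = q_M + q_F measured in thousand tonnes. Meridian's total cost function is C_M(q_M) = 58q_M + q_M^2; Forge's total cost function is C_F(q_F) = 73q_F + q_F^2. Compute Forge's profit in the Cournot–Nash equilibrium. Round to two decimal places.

3900.03

Meridian's profit: π_M = (474 - 4Q)q_M - (58q_M + q_M²). Setting ∂π_M/∂q_M = 0: 416 - 10q_M - 4(q_F) = 0.
Forge's profit: π_F = (474 - 4Q)q_F - (73q_F + q_F²). Setting ∂π_F/∂q_F = 0: 401 - 10q_F - 4(q_M) = 0.
Rearranging gives the reaction functions q_M = (416 - 4q_F)/10 and q_F = (401 - 4q_M)/10.
Solving the pair: q_M = 213/7, q_F = 391/14.
Price P = 474 - 4·(817/14) = 1684/7.
Forge's profit: (1684/7)·(391/14) - 73·(391/14) - (391/14)² = 3900.0255.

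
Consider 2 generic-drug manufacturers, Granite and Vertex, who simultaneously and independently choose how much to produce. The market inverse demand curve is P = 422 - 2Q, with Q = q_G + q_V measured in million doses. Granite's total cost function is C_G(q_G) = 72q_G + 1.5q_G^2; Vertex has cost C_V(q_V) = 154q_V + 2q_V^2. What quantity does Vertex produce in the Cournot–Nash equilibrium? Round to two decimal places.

Granite's profit: π_G = (422 - 2Q)q_G - (72q_G + (3/2)q_G²). Setting ∂π_G/∂q_G = 0: 350 - 7q_G - 2(q_V) = 0.
Vertex's profit: π_V = (422 - 2Q)q_V - (154q_V + 2q_V²). Setting ∂π_V/∂q_V = 0: 268 - 8q_V - 2(q_G) = 0.
So q_G = (350 - 2q_V)/7 and q_V = (268 - 2q_G)/8.
Solving the pair: q_G = 566/13, q_V = 294/13.

22.62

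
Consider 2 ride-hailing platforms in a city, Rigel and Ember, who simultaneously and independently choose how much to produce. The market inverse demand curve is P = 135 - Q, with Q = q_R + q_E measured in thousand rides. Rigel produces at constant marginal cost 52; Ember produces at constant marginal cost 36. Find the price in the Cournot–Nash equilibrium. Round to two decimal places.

Rigel's profit: π_R = (135 - Q)q_R - (52q_R). Setting ∂π_R/∂q_R = 0: 83 - 2q_R - (q_E) = 0.
Ember's first-order condition: 99 - 2q_E - (q_R) = 0.
Best responses: q_R = (83 - q_E)/2, q_E = (99 - q_R)/2.
Substituting one into the other gives q_R = 67/3 and q_E = 115/3.
Total output Q = 182/3, so price P = 135 - 182/3 = 223/3.

74.33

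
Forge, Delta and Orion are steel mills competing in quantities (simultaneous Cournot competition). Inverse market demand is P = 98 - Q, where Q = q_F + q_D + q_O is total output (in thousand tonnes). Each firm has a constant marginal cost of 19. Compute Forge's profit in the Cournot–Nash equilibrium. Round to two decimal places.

390.06

Each firm earns π_i = (98 - Q)q_i - 19q_i.
First-order condition (treating rivals' output as given): 79 - 2q_i - Σ_{j≠i} q_j = 0.
By symmetry each firm produces the same amount; substituting Σ_{j≠i} q_j = 2q_i yields q_i = 79/4.
Price P = 98 - 237/4 = 155/4.
Forge's profit: (155/4 - 19)·(79/4) = 390.0625.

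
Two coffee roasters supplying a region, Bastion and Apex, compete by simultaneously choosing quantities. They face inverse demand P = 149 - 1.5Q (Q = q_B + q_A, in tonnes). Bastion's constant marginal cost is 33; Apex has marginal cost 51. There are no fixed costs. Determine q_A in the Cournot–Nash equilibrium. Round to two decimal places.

17.78

Bastion's profit: π_B = (149 - 1.5Q)q_B - (33q_B). Setting ∂π_B/∂q_B = 0: 116 - 3q_B - (3/2)(q_A) = 0.
Apex's first-order condition: 98 - 3q_A - (3/2)(q_B) = 0.
So q_B = (116 - (3/2)q_A)/3 and q_A = (98 - (3/2)q_B)/3.
Solving the pair: q_B = 268/9, q_A = 160/9.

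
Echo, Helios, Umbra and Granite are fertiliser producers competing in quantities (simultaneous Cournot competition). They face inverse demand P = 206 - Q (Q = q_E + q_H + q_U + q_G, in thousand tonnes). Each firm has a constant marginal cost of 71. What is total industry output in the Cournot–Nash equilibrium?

A representative firm's profit is π_i = q_i(206 - Q) - 71q_i.
First-order condition (treating rivals' output as given): 135 - 2q_i - Σ_{j≠i} q_j = 0.
By symmetry each firm produces the same amount; substituting Σ_{j≠i} q_j = 3q_i yields q_i = 135/5 = 27.
Total output Q = 27 + 27 + 27 + 27 = 108.

108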